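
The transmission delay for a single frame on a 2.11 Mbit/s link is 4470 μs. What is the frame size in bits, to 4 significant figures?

L = R × t_tx = 2110000 b/s × 0.00447 s = 9431.7 bits.

9432 bits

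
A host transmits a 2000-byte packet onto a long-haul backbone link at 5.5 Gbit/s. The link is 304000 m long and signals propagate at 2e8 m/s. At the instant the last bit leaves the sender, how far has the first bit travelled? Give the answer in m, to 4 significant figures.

t_tx = L/R = 16000/5500000000 = 2.90909e-06 s.
Distance = s × t_tx = 200000000 × 2.90909e-06 = 581.8 m.

581.8 m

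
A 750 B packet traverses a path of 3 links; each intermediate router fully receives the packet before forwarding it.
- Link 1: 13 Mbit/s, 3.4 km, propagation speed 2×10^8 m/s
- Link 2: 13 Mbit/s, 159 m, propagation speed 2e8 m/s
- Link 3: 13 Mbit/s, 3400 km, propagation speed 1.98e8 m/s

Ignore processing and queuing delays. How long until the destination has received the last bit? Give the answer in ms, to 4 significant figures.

18.57 ms

L = 750 × 8 = 6000 bits.
Transmission delay per hop = L/R = 6000/13000000 = 0.461538 ms; 3 hops → 1.38462 ms.
Propagation delays (d/s per hop): 0.017, 0.000795, 17.1717 ms; sum = 17.1895 ms.
End-to-end = 18.57 ms.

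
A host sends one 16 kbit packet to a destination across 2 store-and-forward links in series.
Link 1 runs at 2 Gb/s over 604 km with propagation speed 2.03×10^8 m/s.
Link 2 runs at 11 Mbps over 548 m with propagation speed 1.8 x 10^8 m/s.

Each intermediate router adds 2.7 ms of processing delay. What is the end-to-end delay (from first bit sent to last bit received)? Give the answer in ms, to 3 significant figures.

7.14 ms

L = 16000 bits.
Transmission delays (L/R per hop): 0.008, 1.45455 ms; sum = 1.46255 ms.
Propagation delays (d/s per hop): 2.97537, 0.00304444 ms; sum = 2.97841 ms.
Processing at 1 router(s): 1 × 2.7 ms = 2.7 ms.
End-to-end = 7.14 ms.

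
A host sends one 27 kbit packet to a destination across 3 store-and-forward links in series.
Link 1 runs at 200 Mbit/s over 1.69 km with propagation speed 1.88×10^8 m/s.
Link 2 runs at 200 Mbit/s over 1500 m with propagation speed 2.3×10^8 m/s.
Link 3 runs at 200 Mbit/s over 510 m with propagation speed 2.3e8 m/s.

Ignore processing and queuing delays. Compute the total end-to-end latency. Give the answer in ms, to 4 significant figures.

0.4227 ms

L = 27000 bits.
Transmission delay per hop = L/R = 27000/200000000 = 0.135 ms; 3 hops → 0.405 ms.
Propagation delays (d/s per hop): 0.00898936, 0.00652174, 0.00221739 ms; sum = 0.0177285 ms.
End-to-end = 0.4227 ms.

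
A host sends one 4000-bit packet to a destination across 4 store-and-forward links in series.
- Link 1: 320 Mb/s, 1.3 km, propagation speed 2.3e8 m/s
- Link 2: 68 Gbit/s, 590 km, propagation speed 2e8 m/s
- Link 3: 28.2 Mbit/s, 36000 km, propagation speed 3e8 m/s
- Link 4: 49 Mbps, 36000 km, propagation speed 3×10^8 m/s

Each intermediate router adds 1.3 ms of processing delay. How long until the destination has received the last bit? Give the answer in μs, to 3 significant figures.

Transmission delays (L/R per hop): 12.5, 0.0588235, 141.844, 81.6327 μs; sum = 236.035 μs.
Propagation delays (d/s per hop): 5.65217, 2950, 120000, 120000 μs; sum = 242956 μs.
Processing at 3 router(s): 3 × 1.3 ms = 3900 μs.
End-to-end = 247000 μs.

247000 μs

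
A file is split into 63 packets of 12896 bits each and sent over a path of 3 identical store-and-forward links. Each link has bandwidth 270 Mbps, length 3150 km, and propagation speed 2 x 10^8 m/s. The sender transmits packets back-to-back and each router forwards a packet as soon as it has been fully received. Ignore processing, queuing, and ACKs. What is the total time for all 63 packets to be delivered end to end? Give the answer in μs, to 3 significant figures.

Per-hop transmission t_tx = L/R = 12896/270000000 = 47.763 μs.
Per-hop propagation t_prop = 3150000/200000000 = 15750 μs.
Pipeline fill: first packet needs 3·t_tx to clear all hops; remaining 62 packets each add one t_tx.
Total = (3+63-1)·t_tx + 3·t_prop = 65·47.763 + 3·15750 = 50400 μs.

50400 μs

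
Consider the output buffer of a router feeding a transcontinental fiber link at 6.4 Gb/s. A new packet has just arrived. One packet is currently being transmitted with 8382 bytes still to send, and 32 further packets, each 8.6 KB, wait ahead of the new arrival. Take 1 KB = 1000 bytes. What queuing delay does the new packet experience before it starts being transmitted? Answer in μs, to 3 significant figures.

354 μs

Each queued packet: L/R = 68800/6400000000 = 10.75 μs.
32 queued → 344 μs.
Plus remaining 67056 bits of current packet: 10.4775 μs.
Queuing delay = 354 μs.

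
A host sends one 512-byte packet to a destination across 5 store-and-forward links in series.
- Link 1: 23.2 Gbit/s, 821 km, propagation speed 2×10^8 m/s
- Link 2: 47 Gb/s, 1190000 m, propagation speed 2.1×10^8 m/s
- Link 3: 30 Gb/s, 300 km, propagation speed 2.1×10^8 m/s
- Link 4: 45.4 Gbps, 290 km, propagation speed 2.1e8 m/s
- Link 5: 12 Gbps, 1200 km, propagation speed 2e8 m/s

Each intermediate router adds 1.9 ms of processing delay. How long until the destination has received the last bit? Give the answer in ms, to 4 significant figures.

L = 512 × 8 = 4096 bits.
Transmission delays (L/R per hop): 0.000176552, 8.71489e-05, 0.000136533, 9.02203e-05, 0.000341333 ms; sum = 0.000831788 ms.
Propagation delays (d/s per hop): 4.105, 5.66667, 1.42857, 1.38095, 6 ms; sum = 18.5812 ms.
Processing at 4 router(s): 4 × 1.9 ms = 7.6 ms.
End-to-end = 26.18 ms.

26.18 ms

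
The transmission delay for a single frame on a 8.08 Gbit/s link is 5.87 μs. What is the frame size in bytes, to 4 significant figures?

L = R × t_tx = 8080000000 b/s × 5.87e-06 s = 47429.6 bits.
In bytes: 47429.6 / 8 = 5929 bytes.

5929 bytes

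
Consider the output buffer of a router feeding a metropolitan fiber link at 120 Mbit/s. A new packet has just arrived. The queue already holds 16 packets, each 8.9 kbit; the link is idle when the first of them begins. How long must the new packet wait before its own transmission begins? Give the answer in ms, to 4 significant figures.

Each queued packet: L/R = 8900/120000000 = 0.0741667 ms.
16 queued → 1.18667 ms.
Queuing delay = 1.187 ms.

1.187 ms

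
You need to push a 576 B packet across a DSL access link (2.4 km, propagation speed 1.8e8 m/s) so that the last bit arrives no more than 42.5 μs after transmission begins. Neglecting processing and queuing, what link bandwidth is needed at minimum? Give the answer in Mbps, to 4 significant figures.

158.0 Mbps

L = 4608 bits.
Propagation delay = 2400 / 180000000 = 13.3333 μs.
Transmission budget = 42.5 − 13.3333 = 29.1667 μs.
R ≥ L / t_tx = 4608 bits / 2.91667e-05 s = 158.0 Mbps.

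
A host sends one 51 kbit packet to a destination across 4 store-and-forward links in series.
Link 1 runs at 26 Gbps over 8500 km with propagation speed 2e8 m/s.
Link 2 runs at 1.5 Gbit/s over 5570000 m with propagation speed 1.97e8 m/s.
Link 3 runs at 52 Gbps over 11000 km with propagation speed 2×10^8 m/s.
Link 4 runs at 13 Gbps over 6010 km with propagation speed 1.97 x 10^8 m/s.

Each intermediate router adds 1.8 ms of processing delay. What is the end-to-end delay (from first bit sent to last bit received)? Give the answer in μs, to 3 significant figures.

162000 μs

L = 51000 bits.
Transmission delays (L/R per hop): 1.96154, 34, 0.980769, 3.92308 μs; sum = 40.8654 μs.
Propagation delays (d/s per hop): 42500, 28274.1, 55000, 30507.6 μs; sum = 156282 μs.
Processing at 3 router(s): 3 × 1.8 ms = 5400 μs.
End-to-end = 162000 μs.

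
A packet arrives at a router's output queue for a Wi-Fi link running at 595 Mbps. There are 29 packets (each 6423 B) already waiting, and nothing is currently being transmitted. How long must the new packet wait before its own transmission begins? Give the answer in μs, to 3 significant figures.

2500 μs

Each queued packet: L/R = 51384/595000000 = 86.3597 μs.
29 queued → 2504.43 μs.
Queuing delay = 2500 μs.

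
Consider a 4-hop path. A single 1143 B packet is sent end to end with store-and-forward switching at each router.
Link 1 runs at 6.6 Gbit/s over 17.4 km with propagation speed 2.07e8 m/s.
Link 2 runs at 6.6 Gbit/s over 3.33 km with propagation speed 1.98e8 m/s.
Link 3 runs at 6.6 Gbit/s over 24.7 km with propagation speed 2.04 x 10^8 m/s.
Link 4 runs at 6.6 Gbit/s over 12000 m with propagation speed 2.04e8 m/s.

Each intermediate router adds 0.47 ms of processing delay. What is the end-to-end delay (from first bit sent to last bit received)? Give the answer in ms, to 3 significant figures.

1.70 ms

L = 1143 × 8 = 9144 bits.
Transmission delay per hop = L/R = 9144/6600000000 = 0.00138545 ms; 4 hops → 0.00554182 ms.
Propagation delays (d/s per hop): 0.084058, 0.0168182, 0.121078, 0.0588235 ms; sum = 0.280778 ms.
Processing at 3 router(s): 3 × 0.47 ms = 1.41 ms.
End-to-end = 1.70 ms.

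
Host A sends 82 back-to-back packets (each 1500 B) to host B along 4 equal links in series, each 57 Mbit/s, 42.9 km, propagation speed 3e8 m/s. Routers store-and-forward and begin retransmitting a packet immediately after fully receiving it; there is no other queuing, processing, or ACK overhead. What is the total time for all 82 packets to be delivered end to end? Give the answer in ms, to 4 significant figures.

Per-hop transmission t_tx = L/R = 12000/57000000 = 0.210526 ms.
Per-hop propagation t_prop = 42900/300000000 = 0.143 ms.
Pipeline fill: first packet needs 4·t_tx to clear all hops; remaining 81 packets each add one t_tx.
Total = (4+82-1)·t_tx + 4·t_prop = 85·0.210526 + 4·0.143 = 18.47 ms.

18.47 ms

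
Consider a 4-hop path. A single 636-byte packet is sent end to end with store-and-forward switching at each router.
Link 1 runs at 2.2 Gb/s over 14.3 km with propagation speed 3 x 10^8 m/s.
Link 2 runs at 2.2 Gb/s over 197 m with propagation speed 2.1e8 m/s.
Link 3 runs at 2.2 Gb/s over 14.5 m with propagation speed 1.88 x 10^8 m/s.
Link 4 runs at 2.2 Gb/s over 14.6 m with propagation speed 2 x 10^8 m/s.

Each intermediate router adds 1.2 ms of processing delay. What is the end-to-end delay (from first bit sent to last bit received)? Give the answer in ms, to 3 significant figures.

L = 636 × 8 = 5088 bits.
Transmission delay per hop = L/R = 5088/2200000000 = 0.00231273 ms; 4 hops → 0.00925091 ms.
Propagation delays (d/s per hop): 0.0476667, 0.000938095, 7.71277e-05, 7.3e-05 ms; sum = 0.0487549 ms.
Processing at 3 router(s): 3 × 1.2 ms = 3.6 ms.
End-to-end = 3.66 ms.

3.66 ms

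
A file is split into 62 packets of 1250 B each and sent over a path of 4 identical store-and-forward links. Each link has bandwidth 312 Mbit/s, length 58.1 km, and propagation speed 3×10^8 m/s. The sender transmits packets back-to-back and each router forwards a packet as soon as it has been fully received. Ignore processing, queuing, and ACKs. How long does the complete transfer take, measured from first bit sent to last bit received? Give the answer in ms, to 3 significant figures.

Per-hop transmission t_tx = L/R = 10000/312000000 = 0.0320513 ms.
Per-hop propagation t_prop = 58100/300000000 = 0.193667 ms.
Pipeline fill: first packet needs 4·t_tx to clear all hops; remaining 61 packets each add one t_tx.
Total = (4+62-1)·t_tx + 4·t_prop = 65·0.0320513 + 4·0.193667 = 2.86 ms.

2.86 ms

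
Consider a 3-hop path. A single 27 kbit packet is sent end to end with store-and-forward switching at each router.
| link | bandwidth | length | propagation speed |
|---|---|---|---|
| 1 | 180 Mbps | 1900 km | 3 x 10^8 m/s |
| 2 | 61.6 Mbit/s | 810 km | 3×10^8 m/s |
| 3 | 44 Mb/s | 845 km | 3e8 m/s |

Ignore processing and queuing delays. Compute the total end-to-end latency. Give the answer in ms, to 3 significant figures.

L = 27000 bits.
Transmission delays (L/R per hop): 0.15, 0.438312, 0.613636 ms; sum = 1.20195 ms.
Propagation delays (d/s per hop): 6.33333, 2.7, 2.81667 ms; sum = 11.85 ms.
End-to-end = 13.1 ms.

13.1 ms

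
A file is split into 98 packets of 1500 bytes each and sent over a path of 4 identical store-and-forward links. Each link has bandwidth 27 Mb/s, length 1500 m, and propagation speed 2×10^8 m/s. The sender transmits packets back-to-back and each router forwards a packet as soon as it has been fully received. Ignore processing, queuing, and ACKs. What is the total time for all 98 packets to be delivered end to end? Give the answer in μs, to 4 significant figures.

44920 μs

Per-hop transmission t_tx = L/R = 12000/27000000 = 444.444 μs.
Per-hop propagation t_prop = 1500/200000000 = 7.5 μs.
Pipeline fill: first packet needs 4·t_tx to clear all hops; remaining 97 packets each add one t_tx.
Total = (4+98-1)·t_tx + 4·t_prop = 101·444.444 + 4·7.5 = 44920 μs.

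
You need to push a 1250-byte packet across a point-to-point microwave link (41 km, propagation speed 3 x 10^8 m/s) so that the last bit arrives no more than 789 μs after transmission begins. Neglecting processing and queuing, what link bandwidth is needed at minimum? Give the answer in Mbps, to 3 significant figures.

15.3 Mbps

L = 10000 bits.
Propagation delay = 41000 / 300000000 = 136.667 μs.
Transmission budget = 789 − 136.667 = 652.333 μs.
R ≥ L / t_tx = 10000 bits / 0.000652333 s = 15.3 Mbps.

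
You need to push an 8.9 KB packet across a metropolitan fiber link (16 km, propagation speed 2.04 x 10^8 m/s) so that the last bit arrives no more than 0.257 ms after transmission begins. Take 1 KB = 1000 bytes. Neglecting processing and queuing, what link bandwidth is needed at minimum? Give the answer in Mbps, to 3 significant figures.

L = 71200 bits.
Propagation delay = 16000 / 204000000 = 0.0784314 ms.
Transmission budget = 0.257 − 0.0784314 = 0.178569 ms.
R ≥ L / t_tx = 71200 bits / 0.000178569 s = 399 Mbps.

399 Mbps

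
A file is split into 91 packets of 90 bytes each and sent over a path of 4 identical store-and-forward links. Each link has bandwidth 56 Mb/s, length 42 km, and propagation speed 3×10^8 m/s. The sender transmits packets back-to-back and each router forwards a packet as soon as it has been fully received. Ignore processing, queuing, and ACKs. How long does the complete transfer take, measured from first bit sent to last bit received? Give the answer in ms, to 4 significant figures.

Per-hop transmission t_tx = L/R = 720/56000000 = 0.0128571 ms.
Per-hop propagation t_prop = 42000/300000000 = 0.14 ms.
Pipeline fill: first packet needs 4·t_tx to clear all hops; remaining 90 packets each add one t_tx.
Total = (4+91-1)·t_tx + 4·t_prop = 94·0.0128571 + 4·0.14 = 1.769 ms.

1.769 ms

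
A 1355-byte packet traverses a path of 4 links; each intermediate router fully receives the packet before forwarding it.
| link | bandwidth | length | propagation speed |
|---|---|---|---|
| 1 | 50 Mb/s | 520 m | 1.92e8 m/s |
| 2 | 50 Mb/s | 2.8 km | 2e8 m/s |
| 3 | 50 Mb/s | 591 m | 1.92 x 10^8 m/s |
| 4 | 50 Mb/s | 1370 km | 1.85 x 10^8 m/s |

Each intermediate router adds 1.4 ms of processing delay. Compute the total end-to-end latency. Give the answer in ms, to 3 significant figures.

12.5 ms

L = 1355 × 8 = 10840 bits.
Transmission delay per hop = L/R = 10840/50000000 = 0.2168 ms; 4 hops → 0.8672 ms.
Propagation delays (d/s per hop): 0.00270833, 0.014, 0.00307813, 7.40541 ms; sum = 7.42519 ms.
Processing at 3 router(s): 3 × 1.4 ms = 4.2 ms.
End-to-end = 12.5 ms.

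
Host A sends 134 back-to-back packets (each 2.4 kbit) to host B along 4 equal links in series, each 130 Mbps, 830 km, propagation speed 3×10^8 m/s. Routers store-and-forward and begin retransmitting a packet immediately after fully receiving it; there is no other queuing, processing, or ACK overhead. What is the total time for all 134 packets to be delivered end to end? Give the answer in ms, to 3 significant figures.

Per-hop transmission t_tx = L/R = 2400/130000000 = 0.0184615 ms.
Per-hop propagation t_prop = 830000/300000000 = 2.76667 ms.
Pipeline fill: first packet needs 4·t_tx to clear all hops; remaining 133 packets each add one t_tx.
Total = (4+134-1)·t_tx + 4·t_prop = 137·0.0184615 + 4·2.76667 = 13.6 ms.

13.6 ms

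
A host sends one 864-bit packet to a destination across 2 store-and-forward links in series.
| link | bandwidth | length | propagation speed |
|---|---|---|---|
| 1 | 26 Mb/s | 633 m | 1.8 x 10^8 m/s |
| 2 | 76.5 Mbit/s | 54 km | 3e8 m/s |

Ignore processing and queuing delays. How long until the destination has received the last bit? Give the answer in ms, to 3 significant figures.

Transmission delays (L/R per hop): 0.0332308, 0.0112941 ms; sum = 0.0445249 ms.
Propagation delays (d/s per hop): 0.00351667, 0.18 ms; sum = 0.183517 ms.
End-to-end = 0.228 ms.

0.228 ms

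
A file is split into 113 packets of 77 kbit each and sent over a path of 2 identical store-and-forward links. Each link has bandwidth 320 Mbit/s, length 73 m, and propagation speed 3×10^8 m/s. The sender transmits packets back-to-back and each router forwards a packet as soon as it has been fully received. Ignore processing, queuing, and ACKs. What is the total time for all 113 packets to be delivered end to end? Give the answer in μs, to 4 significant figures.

27430 μs

Per-hop transmission t_tx = L/R = 77000/320000000 = 240.625 μs.
Per-hop propagation t_prop = 73/300000000 = 0.243333 μs.
Pipeline fill: first packet needs 2·t_tx to clear all hops; remaining 112 packets each add one t_tx.
Total = (2+113-1)·t_tx + 2·t_prop = 114·240.625 + 2·0.243333 = 27430 μs.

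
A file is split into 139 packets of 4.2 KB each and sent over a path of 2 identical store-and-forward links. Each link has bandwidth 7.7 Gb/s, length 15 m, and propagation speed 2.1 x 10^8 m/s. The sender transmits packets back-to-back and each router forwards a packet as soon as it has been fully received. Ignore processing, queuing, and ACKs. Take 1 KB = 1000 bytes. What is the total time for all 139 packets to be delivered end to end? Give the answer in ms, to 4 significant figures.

0.6111 ms

Per-hop transmission t_tx = L/R = 33600/7700000000 = 0.00436364 ms.
Per-hop propagation t_prop = 15/210000000 = 7.14286e-05 ms.
Pipeline fill: first packet needs 2·t_tx to clear all hops; remaining 138 packets each add one t_tx.
Total = (2+139-1)·t_tx + 2·t_prop = 140·0.00436364 + 2·7.14286e-05 = 0.6111 ms.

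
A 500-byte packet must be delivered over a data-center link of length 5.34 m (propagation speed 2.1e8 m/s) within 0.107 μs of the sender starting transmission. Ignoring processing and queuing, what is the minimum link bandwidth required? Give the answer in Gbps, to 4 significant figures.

L = 4000 bits.
Propagation delay = 5.34 / 210000000 = 0.0254286 μs.
Transmission budget = 0.107 − 0.0254286 = 0.0815714 μs.
R ≥ L / t_tx = 4000 bits / 8.15714e-08 s = 49.04 Gbps.

49.04 Gbps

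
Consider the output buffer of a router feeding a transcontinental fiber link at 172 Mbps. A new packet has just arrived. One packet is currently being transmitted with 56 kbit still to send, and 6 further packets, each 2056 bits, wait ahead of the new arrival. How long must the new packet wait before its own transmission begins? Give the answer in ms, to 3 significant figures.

Each queued packet: L/R = 2056/172000000 = 0.0119535 ms.
6 queued → 0.0717209 ms.
Plus remaining 56000 bits of current packet: 0.325581 ms.
Queuing delay = 0.397 ms.

0.397 ms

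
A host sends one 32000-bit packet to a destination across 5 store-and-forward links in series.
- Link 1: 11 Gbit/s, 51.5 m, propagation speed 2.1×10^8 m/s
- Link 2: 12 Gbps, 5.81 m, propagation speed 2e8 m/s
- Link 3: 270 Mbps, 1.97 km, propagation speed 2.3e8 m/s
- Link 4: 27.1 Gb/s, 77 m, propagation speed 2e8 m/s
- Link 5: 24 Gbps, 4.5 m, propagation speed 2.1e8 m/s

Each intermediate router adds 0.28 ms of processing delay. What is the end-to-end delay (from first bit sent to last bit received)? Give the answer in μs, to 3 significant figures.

Transmission delays (L/R per hop): 2.90909, 2.66667, 118.519, 1.18081, 1.33333 μs; sum = 126.608 μs.
Propagation delays (d/s per hop): 0.245238, 0.02905, 8.56522, 0.385, 0.0214286 μs; sum = 9.24593 μs.
Processing at 4 router(s): 4 × 0.28 ms = 1120 μs.
End-to-end = 1260 μs.

1260 μs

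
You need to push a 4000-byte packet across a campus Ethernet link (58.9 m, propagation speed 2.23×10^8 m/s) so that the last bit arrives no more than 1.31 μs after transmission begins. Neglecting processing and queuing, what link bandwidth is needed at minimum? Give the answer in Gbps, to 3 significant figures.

30.6 Gbps

L = 32000 bits.
Propagation delay = 58.9 / 223000000 = 0.264126 μs.
Transmission budget = 1.31 − 0.264126 = 1.04587 μs.
R ≥ L / t_tx = 32000 bits / 1.04587e-06 s = 30.6 Gbps.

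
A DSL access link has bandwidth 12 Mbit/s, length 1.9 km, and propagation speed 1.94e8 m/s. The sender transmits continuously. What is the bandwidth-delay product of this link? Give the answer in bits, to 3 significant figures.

Propagation delay = 1900 / 194000000 = 9.79381e-06 s.
BDP = R × t_prop = 12000000 × 9.79381e-06 = 117.526 bits.

118 bits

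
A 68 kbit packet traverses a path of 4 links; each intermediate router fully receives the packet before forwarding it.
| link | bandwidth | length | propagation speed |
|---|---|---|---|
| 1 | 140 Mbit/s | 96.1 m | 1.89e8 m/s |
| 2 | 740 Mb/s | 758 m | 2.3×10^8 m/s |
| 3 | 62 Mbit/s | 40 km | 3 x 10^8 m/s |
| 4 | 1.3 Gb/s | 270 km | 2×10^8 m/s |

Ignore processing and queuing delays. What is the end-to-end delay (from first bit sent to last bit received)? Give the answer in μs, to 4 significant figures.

L = 68000 bits.
Transmission delays (L/R per hop): 485.714, 91.8919, 1096.77, 52.3077 μs; sum = 1726.69 μs.
Propagation delays (d/s per hop): 0.508466, 3.29565, 133.333, 1350 μs; sum = 1487.14 μs.
End-to-end = 3214 μs.

3214 μs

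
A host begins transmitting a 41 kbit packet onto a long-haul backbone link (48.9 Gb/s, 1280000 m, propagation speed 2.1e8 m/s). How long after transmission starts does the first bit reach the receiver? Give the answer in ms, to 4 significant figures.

6.095 ms

First bit experiences only propagation delay: d/s = 1280000/210000000 = 6.095 ms.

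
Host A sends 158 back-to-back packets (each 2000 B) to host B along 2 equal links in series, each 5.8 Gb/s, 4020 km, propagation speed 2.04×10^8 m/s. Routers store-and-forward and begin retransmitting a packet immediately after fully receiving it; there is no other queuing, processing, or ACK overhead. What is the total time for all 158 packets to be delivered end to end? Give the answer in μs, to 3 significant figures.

Per-hop transmission t_tx = L/R = 16000/5800000000 = 2.75862 μs.
Per-hop propagation t_prop = 4020000/204000000 = 19705.9 μs.
Pipeline fill: first packet needs 2·t_tx to clear all hops; remaining 157 packets each add one t_tx.
Total = (2+158-1)·t_tx + 2·t_prop = 159·2.75862 + 2·19705.9 = 39900 μs.

39900 μs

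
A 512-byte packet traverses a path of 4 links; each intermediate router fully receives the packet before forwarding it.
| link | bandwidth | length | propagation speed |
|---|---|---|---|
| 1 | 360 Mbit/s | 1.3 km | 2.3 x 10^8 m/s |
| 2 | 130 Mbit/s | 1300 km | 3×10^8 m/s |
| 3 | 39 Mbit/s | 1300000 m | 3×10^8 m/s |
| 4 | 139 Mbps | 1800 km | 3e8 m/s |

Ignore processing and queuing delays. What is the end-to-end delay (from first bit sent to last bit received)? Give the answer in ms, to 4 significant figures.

14.85 ms

L = 512 × 8 = 4096 bits.
Transmission delays (L/R per hop): 0.0113778, 0.0315077, 0.105026, 0.0294676 ms; sum = 0.177379 ms.
Propagation delays (d/s per hop): 0.00565217, 4.33333, 4.33333, 6 ms; sum = 14.6723 ms.
End-to-end = 14.85 ms.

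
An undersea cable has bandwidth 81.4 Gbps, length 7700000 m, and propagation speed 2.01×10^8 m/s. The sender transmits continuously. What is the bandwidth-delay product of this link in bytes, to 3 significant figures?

390000000 bytes

Propagation delay = 7700000 / 2.01e+08 = 0.0383085 s.
BDP = R × t_prop = 81400000000 × 0.0383085 = 3118310000 bits.
In bytes: 3118310000/8 = 390000000 bytes.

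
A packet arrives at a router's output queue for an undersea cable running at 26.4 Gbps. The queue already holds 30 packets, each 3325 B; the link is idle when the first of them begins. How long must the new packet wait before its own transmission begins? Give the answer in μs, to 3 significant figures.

30.2 μs

Each queued packet: L/R = 26600/26400000000 = 1.00758 μs.
30 queued → 30.2273 μs.
Queuing delay = 30.2 μs.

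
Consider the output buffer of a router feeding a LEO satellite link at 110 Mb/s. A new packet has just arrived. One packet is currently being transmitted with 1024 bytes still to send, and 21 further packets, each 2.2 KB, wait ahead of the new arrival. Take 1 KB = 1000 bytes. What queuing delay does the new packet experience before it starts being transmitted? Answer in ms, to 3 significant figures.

3.43 ms

Each queued packet: L/R = 17600/110000000 = 0.16 ms.
21 queued → 3.36 ms.
Plus remaining 8192 bits of current packet: 0.0744727 ms.
Queuing delay = 3.43 ms.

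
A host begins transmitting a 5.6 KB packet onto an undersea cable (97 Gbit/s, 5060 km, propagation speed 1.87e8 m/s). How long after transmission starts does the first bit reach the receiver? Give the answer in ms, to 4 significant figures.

27.06 ms

First bit experiences only propagation delay: d/s = 5060000/187000000 = 27.06 ms.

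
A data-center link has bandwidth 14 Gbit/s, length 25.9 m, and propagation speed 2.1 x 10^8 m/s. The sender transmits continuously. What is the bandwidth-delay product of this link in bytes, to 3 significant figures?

Propagation delay = 25.9 / 210000000 = 1.23333e-07 s.
BDP = R × t_prop = 14000000000 × 1.23333e-07 = 1726.67 bits.
In bytes: 1726.67/8 = 216 bytes.

216 bytes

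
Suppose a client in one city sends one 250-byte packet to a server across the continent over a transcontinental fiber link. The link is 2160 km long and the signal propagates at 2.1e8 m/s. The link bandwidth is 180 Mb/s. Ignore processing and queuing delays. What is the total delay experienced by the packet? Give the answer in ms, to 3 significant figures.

10.3 ms

L = 250 × 8 = 2000 bits.
Transmission delay = L/R = 2000 / 180000000 = 0.0111111 ms.
Propagation delay = d/s = 2160000 m / 210000000 m/s = 10.2857 ms.
Total = 10.3 ms.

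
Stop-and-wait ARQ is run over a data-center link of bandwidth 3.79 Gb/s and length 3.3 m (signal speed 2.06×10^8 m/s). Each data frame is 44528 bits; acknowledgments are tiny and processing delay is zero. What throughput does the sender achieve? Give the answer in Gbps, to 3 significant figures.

3.78 Gbps

t_tx = L/R = 44528/3790000000 = 1.17488e-05 s.
t_prop = 3.3/206000000 = 1.60194e-08 s; RTT = 3.20388e-08 s.
Cycle = t_tx + RTT = 1.17809e-05 s.
Throughput = L / cycle = 44528 / 1.17809e-05 = 3.78 Gbps.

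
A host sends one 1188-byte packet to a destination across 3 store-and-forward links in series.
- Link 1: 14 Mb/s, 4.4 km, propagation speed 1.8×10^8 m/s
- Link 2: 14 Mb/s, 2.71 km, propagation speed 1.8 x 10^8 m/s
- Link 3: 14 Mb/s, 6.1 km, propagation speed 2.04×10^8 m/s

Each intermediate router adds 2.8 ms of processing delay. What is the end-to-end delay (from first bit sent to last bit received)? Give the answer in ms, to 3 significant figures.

L = 1188 × 8 = 9504 bits.
Transmission delay per hop = L/R = 9504/14000000 = 0.678857 ms; 3 hops → 2.03657 ms.
Propagation delays (d/s per hop): 0.0244444, 0.0150556, 0.029902 ms; sum = 0.069402 ms.
Processing at 2 router(s): 2 × 2.8 ms = 5.6 ms.
End-to-end = 7.71 ms.

7.71 ms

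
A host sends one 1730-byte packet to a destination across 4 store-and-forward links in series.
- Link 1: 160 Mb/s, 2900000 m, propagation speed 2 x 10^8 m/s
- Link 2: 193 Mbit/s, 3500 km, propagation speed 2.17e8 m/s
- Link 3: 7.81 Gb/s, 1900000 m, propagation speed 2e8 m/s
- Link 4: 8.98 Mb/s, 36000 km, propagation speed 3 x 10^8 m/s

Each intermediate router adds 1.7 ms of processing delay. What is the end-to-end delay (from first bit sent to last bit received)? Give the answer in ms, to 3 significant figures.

L = 1730 × 8 = 13840 bits.
Transmission delays (L/R per hop): 0.0865, 0.0717098, 0.00177209, 1.5412 ms; sum = 1.70118 ms.
Propagation delays (d/s per hop): 14.5, 16.129, 9.5, 120 ms; sum = 160.129 ms.
Processing at 3 router(s): 3 × 1.7 ms = 5.1 ms.
End-to-end = 167 ms.

167 ms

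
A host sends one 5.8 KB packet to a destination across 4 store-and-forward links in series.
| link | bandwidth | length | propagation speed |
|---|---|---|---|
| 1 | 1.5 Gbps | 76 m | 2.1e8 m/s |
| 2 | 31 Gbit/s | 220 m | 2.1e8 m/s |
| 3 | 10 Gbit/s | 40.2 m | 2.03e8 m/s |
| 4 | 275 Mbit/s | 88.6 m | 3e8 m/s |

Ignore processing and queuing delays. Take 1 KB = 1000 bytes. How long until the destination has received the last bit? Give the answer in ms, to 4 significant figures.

0.2077 ms

L = 46400 bits.
Transmission delays (L/R per hop): 0.0309333, 0.00149677, 0.00464, 0.168727 ms; sum = 0.205797 ms.
Propagation delays (d/s per hop): 0.000361905, 0.00104762, 0.00019803, 0.000295333 ms; sum = 0.00190289 ms.
End-to-end = 0.2077 ms.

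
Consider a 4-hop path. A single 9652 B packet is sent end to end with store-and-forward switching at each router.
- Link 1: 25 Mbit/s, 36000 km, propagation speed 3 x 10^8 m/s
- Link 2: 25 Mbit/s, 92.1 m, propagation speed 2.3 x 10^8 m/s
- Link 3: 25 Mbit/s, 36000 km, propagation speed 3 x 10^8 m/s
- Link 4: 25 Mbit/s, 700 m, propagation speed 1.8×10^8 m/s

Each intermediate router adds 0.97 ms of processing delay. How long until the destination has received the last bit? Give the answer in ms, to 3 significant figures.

255 ms

L = 9652 × 8 = 77216 bits.
Transmission delay per hop = L/R = 77216/25000000 = 3.08864 ms; 4 hops → 12.3546 ms.
Propagation delays (d/s per hop): 120, 0.000400435, 120, 0.00388889 ms; sum = 240.004 ms.
Processing at 3 router(s): 3 × 0.97 ms = 2.91 ms.
End-to-end = 255 ms.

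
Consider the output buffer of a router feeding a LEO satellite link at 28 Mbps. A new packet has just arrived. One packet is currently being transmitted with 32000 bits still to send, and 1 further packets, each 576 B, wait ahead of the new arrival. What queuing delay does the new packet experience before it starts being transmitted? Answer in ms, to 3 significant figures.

Each queued packet: L/R = 4608/28000000 = 0.164571 ms.
1 queued → 0.164571 ms.
Plus remaining 32000 bits of current packet: 1.14286 ms.
Queuing delay = 1.31 ms.

1.31 ms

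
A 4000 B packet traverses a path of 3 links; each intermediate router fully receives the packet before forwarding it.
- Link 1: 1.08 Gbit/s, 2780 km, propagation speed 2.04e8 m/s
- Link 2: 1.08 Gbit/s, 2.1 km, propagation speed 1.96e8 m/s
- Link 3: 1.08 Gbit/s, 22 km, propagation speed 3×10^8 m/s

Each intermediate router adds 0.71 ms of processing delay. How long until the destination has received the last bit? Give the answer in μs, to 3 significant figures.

L = 4000 × 8 = 32000 bits.
Transmission delay per hop = L/R = 32000/1080000000 = 29.6296 μs; 3 hops → 88.8889 μs.
Propagation delays (d/s per hop): 13627.5, 10.7143, 73.3333 μs; sum = 13711.5 μs.
Processing at 2 router(s): 2 × 0.71 ms = 1420 μs.
End-to-end = 15200 μs.

15200 μs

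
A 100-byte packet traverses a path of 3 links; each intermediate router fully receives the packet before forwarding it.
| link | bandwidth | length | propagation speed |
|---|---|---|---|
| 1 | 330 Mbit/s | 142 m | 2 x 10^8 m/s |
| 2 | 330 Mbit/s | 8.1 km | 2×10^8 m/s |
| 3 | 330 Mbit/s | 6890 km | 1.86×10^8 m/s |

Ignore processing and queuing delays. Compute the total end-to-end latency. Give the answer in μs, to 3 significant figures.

L = 100 × 8 = 800 bits.
Transmission delay per hop = L/R = 800/330000000 = 2.42424 μs; 3 hops → 7.27273 μs.
Propagation delays (d/s per hop): 0.71, 40.5, 37043 μs; sum = 37084.2 μs.
End-to-end = 37100 μs.

37100 μs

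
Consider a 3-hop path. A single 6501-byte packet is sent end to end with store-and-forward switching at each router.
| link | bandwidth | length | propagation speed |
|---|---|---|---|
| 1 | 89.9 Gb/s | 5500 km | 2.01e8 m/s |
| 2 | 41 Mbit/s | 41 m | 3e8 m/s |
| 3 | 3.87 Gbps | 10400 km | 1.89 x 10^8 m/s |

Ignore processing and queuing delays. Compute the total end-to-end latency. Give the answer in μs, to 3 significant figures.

83700 μs

L = 6501 × 8 = 52008 bits.
Transmission delays (L/R per hop): 0.578509, 1268.49, 13.4388 μs; sum = 1282.51 μs.
Propagation delays (d/s per hop): 27363.2, 0.136667, 55026.5 μs; sum = 82389.8 μs.
End-to-end = 83700 μs.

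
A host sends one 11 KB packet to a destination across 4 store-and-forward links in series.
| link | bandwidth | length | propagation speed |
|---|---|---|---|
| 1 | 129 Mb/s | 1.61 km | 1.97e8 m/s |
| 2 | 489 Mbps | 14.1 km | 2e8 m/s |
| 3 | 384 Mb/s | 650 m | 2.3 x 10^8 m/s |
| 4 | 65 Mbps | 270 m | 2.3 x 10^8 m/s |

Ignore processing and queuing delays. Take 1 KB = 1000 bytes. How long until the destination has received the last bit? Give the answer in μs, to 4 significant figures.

L = 88000 bits.
Transmission delays (L/R per hop): 682.171, 179.959, 229.167, 1353.85 μs; sum = 2445.14 μs.
Propagation delays (d/s per hop): 8.17259, 70.5, 2.82609, 1.17391 μs; sum = 82.6726 μs.
End-to-end = 2528 μs.

2528 μs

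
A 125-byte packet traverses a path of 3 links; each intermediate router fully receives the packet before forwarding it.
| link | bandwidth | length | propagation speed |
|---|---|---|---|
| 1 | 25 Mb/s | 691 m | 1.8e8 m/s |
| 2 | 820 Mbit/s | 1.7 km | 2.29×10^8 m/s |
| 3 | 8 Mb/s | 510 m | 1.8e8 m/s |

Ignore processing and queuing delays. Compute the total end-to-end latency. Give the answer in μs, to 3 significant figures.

L = 125 × 8 = 1000 bits.
Transmission delays (L/R per hop): 40, 1.21951, 125 μs; sum = 166.22 μs.
Propagation delays (d/s per hop): 3.83889, 7.42358, 2.83333 μs; sum = 14.0958 μs.
End-to-end = 180 μs.

180 μs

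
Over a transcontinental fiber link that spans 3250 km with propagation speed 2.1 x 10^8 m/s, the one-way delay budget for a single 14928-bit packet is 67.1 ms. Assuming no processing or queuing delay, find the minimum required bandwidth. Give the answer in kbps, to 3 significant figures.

Propagation delay = 3250000 / 210000000 = 15.4762 ms.
Transmission budget = 67.1 − 15.4762 = 51.6238 ms.
R ≥ L / t_tx = 14928 bits / 0.0516238 s = 289 kbps.

289 kbps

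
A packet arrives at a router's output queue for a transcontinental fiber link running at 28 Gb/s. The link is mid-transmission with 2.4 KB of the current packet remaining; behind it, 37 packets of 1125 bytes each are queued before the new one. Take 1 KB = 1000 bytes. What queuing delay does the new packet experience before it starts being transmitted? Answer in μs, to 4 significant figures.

Each queued packet: L/R = 9000/28000000000 = 0.321429 μs.
37 queued → 11.8929 μs.
Plus remaining 19200 bits of current packet: 0.685714 μs.
Queuing delay = 12.58 μs.

12.58 μs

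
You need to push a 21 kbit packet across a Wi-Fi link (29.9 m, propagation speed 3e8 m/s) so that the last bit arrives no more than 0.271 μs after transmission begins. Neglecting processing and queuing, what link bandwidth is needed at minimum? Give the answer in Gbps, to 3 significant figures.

123 Gbps

Propagation delay = 29.9 / 300000000 = 0.0996667 μs.
Transmission budget = 0.271 − 0.0996667 = 0.171333 μs.
R ≥ L / t_tx = 21000 bits / 1.71333e-07 s = 123 Gbps.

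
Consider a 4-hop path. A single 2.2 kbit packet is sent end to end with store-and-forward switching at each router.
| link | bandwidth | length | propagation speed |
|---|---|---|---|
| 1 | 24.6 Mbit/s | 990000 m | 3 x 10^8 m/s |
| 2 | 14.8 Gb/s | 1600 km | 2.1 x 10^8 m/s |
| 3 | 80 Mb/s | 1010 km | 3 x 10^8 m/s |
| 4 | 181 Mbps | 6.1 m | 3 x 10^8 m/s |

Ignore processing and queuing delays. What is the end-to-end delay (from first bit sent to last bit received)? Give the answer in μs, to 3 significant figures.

L = 2200 bits.
Transmission delays (L/R per hop): 89.4309, 0.148649, 27.5, 12.1547 μs; sum = 129.234 μs.
Propagation delays (d/s per hop): 3300, 7619.05, 3366.67, 0.0203333 μs; sum = 14285.7 μs.
End-to-end = 14400 μs.

14400 μs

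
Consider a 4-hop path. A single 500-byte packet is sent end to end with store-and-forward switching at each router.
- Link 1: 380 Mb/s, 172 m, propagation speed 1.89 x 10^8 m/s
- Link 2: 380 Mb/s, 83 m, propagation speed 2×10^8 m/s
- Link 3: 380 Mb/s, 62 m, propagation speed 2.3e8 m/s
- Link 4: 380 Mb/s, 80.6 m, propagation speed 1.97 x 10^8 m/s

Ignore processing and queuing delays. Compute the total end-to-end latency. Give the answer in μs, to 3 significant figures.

L = 500 × 8 = 4000 bits.
Transmission delay per hop = L/R = 4000/380000000 = 10.5263 μs; 4 hops → 42.1053 μs.
Propagation delays (d/s per hop): 0.910053, 0.415, 0.269565, 0.409137 μs; sum = 2.00376 μs.
End-to-end = 44.1 μs.

44.1 μs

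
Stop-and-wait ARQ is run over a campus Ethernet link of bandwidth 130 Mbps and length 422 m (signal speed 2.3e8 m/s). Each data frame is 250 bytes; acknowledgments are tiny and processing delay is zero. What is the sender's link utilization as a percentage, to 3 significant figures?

80.7 %

t_tx = L/R = 2000/130000000 = 1.53846e-05 s.
t_prop = 422/2.3e+08 = 1.83478e-06 s; RTT = 3.66957e-06 s.
Cycle = t_tx + RTT = 1.90542e-05 s.
Utilization = t_tx / cycle = 1.53846e-05/1.90542e-05 = 80.7 %.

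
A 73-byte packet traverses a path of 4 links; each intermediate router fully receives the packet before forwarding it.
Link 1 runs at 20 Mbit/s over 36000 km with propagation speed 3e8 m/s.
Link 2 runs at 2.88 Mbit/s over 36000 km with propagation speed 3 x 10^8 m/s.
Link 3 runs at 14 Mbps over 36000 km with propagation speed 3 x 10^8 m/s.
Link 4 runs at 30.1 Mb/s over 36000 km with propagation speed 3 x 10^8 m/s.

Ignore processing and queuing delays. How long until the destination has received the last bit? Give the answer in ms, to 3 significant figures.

L = 73 × 8 = 584 bits.
Transmission delays (L/R per hop): 0.0292, 0.202778, 0.0417143, 0.019402 ms; sum = 0.293094 ms.
Propagation delays (d/s per hop): 120, 120, 120, 120 ms; sum = 480 ms.
End-to-end = 480 ms.

480 ms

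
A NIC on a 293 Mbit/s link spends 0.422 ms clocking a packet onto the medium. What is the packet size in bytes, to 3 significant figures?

L = R × t_tx = 293000000 b/s × 0.000422 s = 123646 bits.
In bytes: 123646 / 8 = 15500 bytes.

15500 bytes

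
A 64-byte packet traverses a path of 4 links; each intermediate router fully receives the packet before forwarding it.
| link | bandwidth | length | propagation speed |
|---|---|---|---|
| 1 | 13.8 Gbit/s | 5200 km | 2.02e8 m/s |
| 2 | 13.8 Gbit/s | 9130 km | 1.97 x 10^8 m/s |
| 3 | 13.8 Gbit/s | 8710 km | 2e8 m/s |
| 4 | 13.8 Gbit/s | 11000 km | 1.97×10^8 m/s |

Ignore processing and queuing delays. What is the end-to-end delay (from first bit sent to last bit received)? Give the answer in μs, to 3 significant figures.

171000 μs

L = 64 × 8 = 512 bits.
Transmission delay per hop = L/R = 512/13800000000 = 0.0371014 μs; 4 hops → 0.148406 μs.
Propagation delays (d/s per hop): 25742.6, 46345.2, 43550, 55837.6 μs; sum = 171475 μs.
End-to-end = 171000 μs.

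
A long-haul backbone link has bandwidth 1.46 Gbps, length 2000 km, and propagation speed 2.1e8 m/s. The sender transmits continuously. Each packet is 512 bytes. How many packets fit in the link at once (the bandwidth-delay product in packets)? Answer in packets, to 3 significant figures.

Propagation delay = 2000000 / 210000000 = 0.00952381 s.
BDP = R × t_prop = 1460000000 × 0.00952381 = 13904800 bits.
In packets of 4096 bits: 3390 packets.

3390 packets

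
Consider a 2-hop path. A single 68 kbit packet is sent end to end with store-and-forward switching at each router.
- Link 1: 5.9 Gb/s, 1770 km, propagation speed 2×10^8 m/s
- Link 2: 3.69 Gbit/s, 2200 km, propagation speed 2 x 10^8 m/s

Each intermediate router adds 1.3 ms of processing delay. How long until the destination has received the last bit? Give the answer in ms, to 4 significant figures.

21.18 ms

L = 68000 bits.
Transmission delays (L/R per hop): 0.0115254, 0.0184282 ms; sum = 0.0299536 ms.
Propagation delays (d/s per hop): 8.85, 11 ms; sum = 19.85 ms.
Processing at 1 router(s): 1 × 1.3 ms = 1.3 ms.
End-to-end = 21.18 ms.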